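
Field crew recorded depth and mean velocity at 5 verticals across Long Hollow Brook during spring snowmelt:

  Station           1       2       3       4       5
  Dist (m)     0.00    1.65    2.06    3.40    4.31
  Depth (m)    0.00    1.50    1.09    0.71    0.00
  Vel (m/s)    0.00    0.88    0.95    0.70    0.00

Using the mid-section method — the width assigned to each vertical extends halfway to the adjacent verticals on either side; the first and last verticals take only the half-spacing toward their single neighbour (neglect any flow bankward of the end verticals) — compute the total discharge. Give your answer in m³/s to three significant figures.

2.82 m³/s

w_2 = (2.06 − 0.00)/2 = 1.03 m; q_2 = 0.88 × 1.50 × 1.03 = 1.360 m³/s
w_3 = (3.40 − 1.65)/2 = 0.875 m; q_3 = 0.95 × 1.09 × 0.875 = 0.9061 m³/s
w_4 = (4.31 − 2.06)/2 = 1.125 m; q_4 = 0.70 × 0.71 × 1.125 = 0.5591 m³/s
Stations 1, 5 contribute zero (depth or velocity is 0).
Q = Σ qᵢ = 2.825 m³/s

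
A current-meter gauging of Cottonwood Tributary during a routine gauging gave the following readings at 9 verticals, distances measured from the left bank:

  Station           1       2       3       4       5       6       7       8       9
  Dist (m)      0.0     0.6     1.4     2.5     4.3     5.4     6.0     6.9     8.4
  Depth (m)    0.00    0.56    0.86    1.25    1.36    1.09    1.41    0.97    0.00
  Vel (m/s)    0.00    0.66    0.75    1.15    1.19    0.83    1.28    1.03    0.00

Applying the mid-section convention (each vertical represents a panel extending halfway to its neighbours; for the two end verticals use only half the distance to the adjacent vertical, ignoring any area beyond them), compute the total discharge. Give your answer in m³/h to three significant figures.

31000 m³/h

w_2 = (1.4 − 0.0)/2 = 0.7 m; q_2 = 0.66 × 0.56 × 0.7 = 0.2587 m³/s
w_3 = (2.5 − 0.6)/2 = 0.95 m; q_3 = 0.75 × 0.86 × 0.95 = 0.6128 m³/s
w_4 = (4.3 − 1.4)/2 = 1.45 m; q_4 = 1.15 × 1.25 × 1.45 = 2.084 m³/s
w_5 = (5.4 − 2.5)/2 = 1.45 m; q_5 = 1.19 × 1.36 × 1.45 = 2.347 m³/s
w_6 = (6.0 − 4.3)/2 = 0.85 m; q_6 = 0.83 × 1.09 × 0.85 = 0.7690 m³/s
w_7 = (6.9 − 5.4)/2 = 0.75 m; q_7 = 1.28 × 1.41 × 0.75 = 1.354 m³/s
w_8 = (8.4 − 6.0)/2 = 1.2 m; q_8 = 1.03 × 0.97 × 1.2 = 1.199 m³/s
Stations 1, 9 contribute zero (depth or velocity is 0).
Q = Σ qᵢ = 8.624 m³/s
= 8.624 × 3600 = 31050 m³/h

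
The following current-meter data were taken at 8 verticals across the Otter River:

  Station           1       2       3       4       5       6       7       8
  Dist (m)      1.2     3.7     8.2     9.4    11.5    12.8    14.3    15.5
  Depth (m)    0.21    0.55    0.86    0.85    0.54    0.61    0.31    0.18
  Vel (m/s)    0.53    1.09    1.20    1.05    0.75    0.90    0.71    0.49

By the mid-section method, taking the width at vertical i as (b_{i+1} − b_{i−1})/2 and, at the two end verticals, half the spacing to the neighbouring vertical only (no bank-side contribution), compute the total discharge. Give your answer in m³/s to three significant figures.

w_1 = (3.7 − 1.2)/2 = 1.25 m; q_1 = 0.53 × 0.21 × 1.25 = 0.1391 m³/s
w_2 = (8.2 − 1.2)/2 = 3.5 m; q_2 = 1.09 × 0.55 × 3.5 = 2.098 m³/s
w_3 = (9.4 − 3.7)/2 = 2.85 m; q_3 = 1.20 × 0.86 × 2.85 = 2.941 m³/s
w_4 = (11.5 − 8.2)/2 = 1.65 m; q_4 = 1.05 × 0.85 × 1.65 = 1.473 m³/s
w_5 = (12.8 − 9.4)/2 = 1.7 m; q_5 = 0.75 × 0.54 × 1.7 = 0.6885 m³/s
w_6 = (14.3 − 11.5)/2 = 1.4 m; q_6 = 0.90 × 0.61 × 1.4 = 0.7686 m³/s
w_7 = (15.5 − 12.8)/2 = 1.35 m; q_7 = 0.71 × 0.31 × 1.35 = 0.2971 m³/s
w_8 = (15.5 − 14.3)/2 = 0.6 m; q_8 = 0.49 × 0.18 × 0.6 = 0.05292 m³/s
Q = Σ qᵢ = 8.458 m³/s

8.46 m³/s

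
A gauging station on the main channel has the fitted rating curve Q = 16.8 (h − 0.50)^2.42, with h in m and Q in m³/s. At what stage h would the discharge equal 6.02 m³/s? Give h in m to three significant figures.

h − h₀ = (Q/C)^(1/b) = (6.02/16.8)^(1/2.42) = 0.6544 m
h = 0.50 + 0.6544 = 1.154 m

1.15 m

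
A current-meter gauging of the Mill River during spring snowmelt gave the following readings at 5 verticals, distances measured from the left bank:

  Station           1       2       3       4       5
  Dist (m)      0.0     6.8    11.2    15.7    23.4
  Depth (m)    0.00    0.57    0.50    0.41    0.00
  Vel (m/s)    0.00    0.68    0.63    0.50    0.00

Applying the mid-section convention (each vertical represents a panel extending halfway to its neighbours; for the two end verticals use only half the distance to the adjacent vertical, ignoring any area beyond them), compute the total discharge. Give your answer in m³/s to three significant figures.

w_2 = (11.2 − 0.0)/2 = 5.6 m; q_2 = 0.68 × 0.57 × 5.6 = 2.171 m³/s
w_3 = (15.7 − 6.8)/2 = 4.45 m; q_3 = 0.63 × 0.50 × 4.45 = 1.402 m³/s
w_4 = (23.4 − 11.2)/2 = 6.1 m; q_4 = 0.50 × 0.41 × 6.1 = 1.251 m³/s
Stations 1, 5 contribute zero (depth or velocity is 0).
Q = Σ qᵢ = 4.823 m³/s

4.82 m³/s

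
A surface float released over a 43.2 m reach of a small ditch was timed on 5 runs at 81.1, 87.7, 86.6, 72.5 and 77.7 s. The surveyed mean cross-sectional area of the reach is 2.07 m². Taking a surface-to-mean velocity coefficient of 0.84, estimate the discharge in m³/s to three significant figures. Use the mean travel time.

t̄ = (81.1 + 87.7 + 86.6 + 72.5 + 77.7) / 5 = 81.12 s
v_surface = L / t̄ = 43.2 / 81.12 = 0.5325 m/s
v_mean = 0.84 × 0.5325 = 0.4473 m/s
Q = A × v_mean = 2.07 × 0.4473 = 0.9260 m³/s

0.926 m³/s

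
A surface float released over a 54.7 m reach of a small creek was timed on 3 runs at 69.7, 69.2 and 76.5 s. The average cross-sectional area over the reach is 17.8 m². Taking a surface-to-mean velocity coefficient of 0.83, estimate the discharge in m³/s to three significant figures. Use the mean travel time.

t̄ = (69.7 + 69.2 + 76.5) / 3 = 71.8 s
v_surface = L / t̄ = 54.7 / 71.8 = 0.7618 m/s
v_mean = 0.83 × 0.7618 = 0.6323 m/s
Q = A × v_mean = 17.8 × 0.6323 = 11.26 m³/s

11.3 m³/s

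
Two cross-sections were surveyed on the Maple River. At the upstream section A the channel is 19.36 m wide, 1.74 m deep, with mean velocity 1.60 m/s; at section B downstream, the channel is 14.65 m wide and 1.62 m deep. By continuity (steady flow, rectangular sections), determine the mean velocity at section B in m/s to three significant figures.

Q = A₁V₁ = (19.36×1.74) × 1.60 = 53.90 m³/s
A₂ = 14.65 × 1.62 = 23.73 m²
V₂ = Q/A₂ = 53.90/23.73 = 2.271 m/s

2.27 m/s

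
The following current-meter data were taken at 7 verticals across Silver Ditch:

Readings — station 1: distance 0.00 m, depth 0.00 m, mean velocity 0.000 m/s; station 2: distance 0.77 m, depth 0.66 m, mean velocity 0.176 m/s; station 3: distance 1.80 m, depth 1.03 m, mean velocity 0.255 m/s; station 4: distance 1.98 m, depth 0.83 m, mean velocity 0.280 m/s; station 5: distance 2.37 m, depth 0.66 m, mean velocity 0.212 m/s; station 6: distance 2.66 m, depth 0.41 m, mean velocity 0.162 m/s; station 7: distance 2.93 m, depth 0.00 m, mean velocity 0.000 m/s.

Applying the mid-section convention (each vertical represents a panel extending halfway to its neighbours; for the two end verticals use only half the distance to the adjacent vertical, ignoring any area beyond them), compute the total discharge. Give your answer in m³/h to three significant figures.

1430 m³/h

w_2 = (1.80 − 0.00)/2 = 0.9 m; q_2 = 0.176 × 0.66 × 0.9 = 0.1045 m³/s
w_3 = (1.98 − 0.77)/2 = 0.605 m; q_3 = 0.255 × 1.03 × 0.605 = 0.1589 m³/s
w_4 = (2.37 − 1.80)/2 = 0.285 m; q_4 = 0.280 × 0.83 × 0.285 = 0.06623 m³/s
w_5 = (2.66 − 1.98)/2 = 0.34 m; q_5 = 0.212 × 0.66 × 0.34 = 0.04757 m³/s
w_6 = (2.93 − 2.37)/2 = 0.28 m; q_6 = 0.162 × 0.41 × 0.28 = 0.01860 m³/s
Stations 1, 7 contribute zero (depth or velocity is 0).
Q = Σ qᵢ = 0.3959 m³/s
= 0.3959 × 3600 = 1425 m³/h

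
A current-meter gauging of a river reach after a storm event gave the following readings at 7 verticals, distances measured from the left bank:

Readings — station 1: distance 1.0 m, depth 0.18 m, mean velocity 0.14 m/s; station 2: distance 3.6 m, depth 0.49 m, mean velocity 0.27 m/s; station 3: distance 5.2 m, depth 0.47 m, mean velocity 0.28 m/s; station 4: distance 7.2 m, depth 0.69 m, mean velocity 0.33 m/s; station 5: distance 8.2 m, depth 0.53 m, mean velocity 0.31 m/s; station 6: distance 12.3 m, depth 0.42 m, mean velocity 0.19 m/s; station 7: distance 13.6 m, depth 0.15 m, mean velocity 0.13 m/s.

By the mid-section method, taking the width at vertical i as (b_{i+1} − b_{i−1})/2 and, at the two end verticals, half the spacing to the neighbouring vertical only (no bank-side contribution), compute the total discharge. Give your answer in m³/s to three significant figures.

w_1 = (3.6 − 1.0)/2 = 1.3 m; q_1 = 0.14 × 0.18 × 1.3 = 0.03276 m³/s
w_2 = (5.2 − 1.0)/2 = 2.1 m; q_2 = 0.27 × 0.49 × 2.1 = 0.2778 m³/s
w_3 = (7.2 − 3.6)/2 = 1.8 m; q_3 = 0.28 × 0.47 × 1.8 = 0.2369 m³/s
w_4 = (8.2 − 5.2)/2 = 1.5 m; q_4 = 0.33 × 0.69 × 1.5 = 0.3416 m³/s
w_5 = (12.3 − 7.2)/2 = 2.55 m; q_5 = 0.31 × 0.53 × 2.55 = 0.4190 m³/s
w_6 = (13.6 − 8.2)/2 = 2.7 m; q_6 = 0.19 × 0.42 × 2.7 = 0.2155 m³/s
w_7 = (13.6 − 12.3)/2 = 0.65 m; q_7 = 0.13 × 0.15 × 0.65 = 0.01268 m³/s
Q = Σ qᵢ = 1.536 m³/s

1.54 m³/s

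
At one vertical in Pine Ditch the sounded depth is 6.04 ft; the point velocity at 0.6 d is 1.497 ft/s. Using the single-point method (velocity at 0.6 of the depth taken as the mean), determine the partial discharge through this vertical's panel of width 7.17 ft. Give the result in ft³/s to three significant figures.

v̄ = v₀.₆ = 1.497 ft/s
q = v̄ × d × w = 1.497 × 6.04 × 7.17 = 64.83 ft³/s

64.8 ft³/s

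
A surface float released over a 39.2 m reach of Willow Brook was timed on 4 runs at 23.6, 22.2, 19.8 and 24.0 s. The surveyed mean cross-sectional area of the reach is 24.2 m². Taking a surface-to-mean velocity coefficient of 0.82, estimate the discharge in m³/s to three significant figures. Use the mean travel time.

t̄ = (23.6 + 22.2 + 19.8 + 24.0) / 4 = 22.4 s
v_surface = L / t̄ = 39.2 / 22.4 = 1.750 m/s
v_mean = 0.82 × 1.750 = 1.435 m/s
Q = A × v_mean = 24.2 × 1.435 = 34.73 m³/s

34.7 m³/s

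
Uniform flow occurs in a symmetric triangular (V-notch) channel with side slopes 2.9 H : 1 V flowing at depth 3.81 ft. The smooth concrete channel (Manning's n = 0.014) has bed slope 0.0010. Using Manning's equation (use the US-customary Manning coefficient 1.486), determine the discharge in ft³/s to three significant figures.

209 ft³/s

A = z·y² = 2.9×3.81² = 42.10 ft²
P = 2y√(1+z²) = 2×3.81×√(1+2.9²) = 23.37 ft
R = A/P = 42.10/23.37 = 1.801 ft
Q = (1.486/n)·A·R^(2/3)·S^(1/2) = (1.486/0.014) × 42.10 × 1.801^(2/3) × 0.0010^(1/2) = 209.2 ft³/s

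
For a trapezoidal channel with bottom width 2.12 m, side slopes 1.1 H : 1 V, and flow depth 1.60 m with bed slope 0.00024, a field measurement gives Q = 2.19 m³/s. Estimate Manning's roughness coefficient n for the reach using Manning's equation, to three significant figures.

0.0410

A = (b + z·y)·y = (2.12 + 1.1×1.60)×1.60 = 6.208 m²
P = b + 2y√(1+z²) = 2.12 + 2×1.60×√(1+1.1²) = 6.877 m
R = A/P = 6.208/6.877 = 0.9027 m
n = (1/Q)·A·R^(2/3)·S^(1/2) = (1/2.19) × 6.208 × 0.9340 × 0.01549 = 0.04102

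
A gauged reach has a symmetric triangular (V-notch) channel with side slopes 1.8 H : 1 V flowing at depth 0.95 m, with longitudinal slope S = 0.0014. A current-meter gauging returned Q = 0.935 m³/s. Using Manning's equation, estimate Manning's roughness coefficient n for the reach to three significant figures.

0.0362

A = z·y² = 1.8×0.95² = 1.625 m²
P = 2y√(1+z²) = 2×0.95×√(1+1.8²) = 3.912 m
R = A/P = 1.625/3.912 = 0.4152 m
n = (1/Q)·A·R^(2/3)·S^(1/2) = (1/0.935) × 1.625 × 0.5566 × 0.03742 = 0.03618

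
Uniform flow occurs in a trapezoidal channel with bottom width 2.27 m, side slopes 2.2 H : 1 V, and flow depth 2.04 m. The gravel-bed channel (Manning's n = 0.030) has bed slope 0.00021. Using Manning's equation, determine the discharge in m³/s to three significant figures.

A = (b + z·y)·y = (2.27 + 2.2×2.04)×2.04 = 13.79 m²
P = b + 2y√(1+z²) = 2.27 + 2×2.04×√(1+2.2²) = 12.13 m
R = A/P = 13.79/12.13 = 1.137 m
Q = (1/n)·A·R^(2/3)·S^(1/2) = (1/0.030) × 13.79 × 1.137^(2/3) × 0.00021^(1/2) = 7.253 m³/s

7.25 m³/s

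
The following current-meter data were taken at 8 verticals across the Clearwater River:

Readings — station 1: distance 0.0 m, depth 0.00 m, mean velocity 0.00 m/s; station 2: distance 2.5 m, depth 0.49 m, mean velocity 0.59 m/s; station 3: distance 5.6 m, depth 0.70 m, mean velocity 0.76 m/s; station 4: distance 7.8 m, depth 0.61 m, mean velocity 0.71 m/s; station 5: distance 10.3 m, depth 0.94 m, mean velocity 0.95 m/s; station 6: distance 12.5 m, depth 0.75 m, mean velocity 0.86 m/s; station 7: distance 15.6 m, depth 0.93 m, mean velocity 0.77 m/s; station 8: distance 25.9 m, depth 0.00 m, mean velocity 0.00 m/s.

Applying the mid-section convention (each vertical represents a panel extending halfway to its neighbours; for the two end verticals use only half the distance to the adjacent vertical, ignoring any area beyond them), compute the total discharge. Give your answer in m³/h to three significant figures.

42600 m³/h

w_2 = (5.6 − 0.0)/2 = 2.8 m; q_2 = 0.59 × 0.49 × 2.8 = 0.8095 m³/s
w_3 = (7.8 − 2.5)/2 = 2.65 m; q_3 = 0.76 × 0.70 × 2.65 = 1.410 m³/s
w_4 = (10.3 − 5.6)/2 = 2.35 m; q_4 = 0.71 × 0.61 × 2.35 = 1.018 m³/s
w_5 = (12.5 − 7.8)/2 = 2.35 m; q_5 = 0.95 × 0.94 × 2.35 = 2.099 m³/s
w_6 = (15.6 − 10.3)/2 = 2.65 m; q_6 = 0.86 × 0.75 × 2.65 = 1.709 m³/s
w_7 = (25.9 − 12.5)/2 = 6.7 m; q_7 = 0.77 × 0.93 × 6.7 = 4.798 m³/s
Stations 1, 8 contribute zero (depth or velocity is 0).
Q = Σ qᵢ = 11.84 m³/s
= 11.84 × 3600 = 42630 m³/h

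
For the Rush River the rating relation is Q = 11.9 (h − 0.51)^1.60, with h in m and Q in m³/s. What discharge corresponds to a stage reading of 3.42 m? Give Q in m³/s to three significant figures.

Q = 11.9 × (3.42 − 0.51)^1.60 = 11.9 × 2.91^1.60 = 65.73 m³/s

65.7 m³/s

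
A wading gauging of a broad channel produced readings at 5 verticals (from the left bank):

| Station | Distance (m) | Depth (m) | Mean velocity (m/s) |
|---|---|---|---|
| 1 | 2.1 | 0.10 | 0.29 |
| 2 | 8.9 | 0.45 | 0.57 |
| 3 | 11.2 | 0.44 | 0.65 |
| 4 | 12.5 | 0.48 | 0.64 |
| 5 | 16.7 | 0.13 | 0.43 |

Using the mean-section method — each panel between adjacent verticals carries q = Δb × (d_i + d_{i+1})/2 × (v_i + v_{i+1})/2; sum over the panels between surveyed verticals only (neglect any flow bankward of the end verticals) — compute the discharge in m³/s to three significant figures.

2.50 m³/s

Panel 1-2: Δb = 6.8 m, d̄ = (0.10+0.45)/2 = 0.275, v̄ = (0.29+0.57)/2 = 0.43 → q = 6.8×0.275×0.43 = 0.8041 m³/s
Panel 2-3: Δb = 2.3 m, d̄ = (0.45+0.44)/2 = 0.445, v̄ = (0.57+0.65)/2 = 0.61 → q = 2.3×0.445×0.61 = 0.6243 m³/s
Panel 3-4: Δb = 1.3 m, d̄ = (0.44+0.48)/2 = 0.46, v̄ = (0.65+0.64)/2 = 0.645 → q = 1.3×0.46×0.645 = 0.3857 m³/s
Panel 4-5: Δb = 4.2 m, d̄ = (0.48+0.13)/2 = 0.305, v̄ = (0.64+0.43)/2 = 0.535 → q = 4.2×0.305×0.535 = 0.6853 m³/s
Q = Σ q = 2.499 m³/s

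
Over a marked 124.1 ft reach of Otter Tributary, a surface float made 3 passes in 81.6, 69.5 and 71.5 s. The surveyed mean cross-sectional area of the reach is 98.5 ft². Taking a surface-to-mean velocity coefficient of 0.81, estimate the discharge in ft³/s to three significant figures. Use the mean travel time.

t̄ = (81.6 + 69.5 + 71.5) / 3 = 74.2 s
v_surface = L / t̄ = 124.1 / 74.2 = 1.673 ft/s
v_mean = 0.81 × 1.673 = 1.355 ft/s
Q = A × v_mean = 98.5 × 1.355 = 133.4 ft³/s

133 ft³/s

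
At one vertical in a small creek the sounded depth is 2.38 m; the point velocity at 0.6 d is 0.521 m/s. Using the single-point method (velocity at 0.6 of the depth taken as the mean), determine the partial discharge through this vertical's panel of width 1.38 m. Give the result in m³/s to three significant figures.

1.71 m³/s

v̄ = v₀.₆ = 0.521 m/s
q = v̄ × d × w = 0.5210 × 2.38 × 1.38 = 1.711 m³/s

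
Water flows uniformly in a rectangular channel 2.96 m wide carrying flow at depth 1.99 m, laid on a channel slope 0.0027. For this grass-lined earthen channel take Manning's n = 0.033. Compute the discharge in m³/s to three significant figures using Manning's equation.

8.31 m³/s

A = b·y = 2.96 × 1.99 = 5.890 m²
P = b + 2y = 2.96 + 2×1.99 = 6.940 m
R = A/P = 5.890/6.940 = 0.8488 m
Q = (1/n)·A·R^(2/3)·S^(1/2) = (1/0.033) × 5.890 × 0.8488^(2/3) × 0.0027^(1/2) = 8.315 m³/s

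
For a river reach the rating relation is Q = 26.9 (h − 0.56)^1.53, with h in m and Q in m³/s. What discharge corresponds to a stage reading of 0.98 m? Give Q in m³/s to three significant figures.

Q = 26.9 × (0.98 − 0.56)^1.53 = 26.9 × 0.42^1.53 = 7.134 m³/s

7.13 m³/s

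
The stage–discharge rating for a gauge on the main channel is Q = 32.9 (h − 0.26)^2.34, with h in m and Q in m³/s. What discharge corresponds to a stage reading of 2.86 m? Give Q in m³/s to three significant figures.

Q = 32.9 × (2.86 − 0.26)^2.34 = 32.9 × 2.6^2.34 = 307.8 m³/s

308 m³/s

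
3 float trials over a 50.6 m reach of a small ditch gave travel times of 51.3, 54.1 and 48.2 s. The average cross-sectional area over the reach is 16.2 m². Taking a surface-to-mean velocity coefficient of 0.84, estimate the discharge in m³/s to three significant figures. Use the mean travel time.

13.4 m³/s

t̄ = (51.3 + 54.1 + 48.2) / 3 = 51.2 s
v_surface = L / t̄ = 50.6 / 51.2 = 0.9883 m/s
v_mean = 0.84 × 0.9883 = 0.8302 m/s
Q = A × v_mean = 16.2 × 0.8302 = 13.45 m³/s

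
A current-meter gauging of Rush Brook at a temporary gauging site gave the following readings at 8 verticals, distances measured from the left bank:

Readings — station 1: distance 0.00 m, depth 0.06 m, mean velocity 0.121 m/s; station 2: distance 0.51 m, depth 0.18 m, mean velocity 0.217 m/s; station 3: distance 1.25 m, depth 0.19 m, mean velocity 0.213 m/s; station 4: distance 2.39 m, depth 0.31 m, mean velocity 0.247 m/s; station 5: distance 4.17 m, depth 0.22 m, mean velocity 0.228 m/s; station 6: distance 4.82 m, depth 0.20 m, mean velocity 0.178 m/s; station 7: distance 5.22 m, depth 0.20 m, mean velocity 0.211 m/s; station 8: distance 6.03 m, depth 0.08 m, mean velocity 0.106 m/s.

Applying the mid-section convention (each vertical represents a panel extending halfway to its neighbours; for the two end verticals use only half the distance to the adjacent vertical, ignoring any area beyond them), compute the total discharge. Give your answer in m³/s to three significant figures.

0.285 m³/s

w_1 = (0.51 − 0.00)/2 = 0.255 m; q_1 = 0.121 × 0.06 × 0.255 = 0.001851 m³/s
w_2 = (1.25 − 0.00)/2 = 0.625 m; q_2 = 0.217 × 0.18 × 0.625 = 0.02441 m³/s
w_3 = (2.39 − 0.51)/2 = 0.94 m; q_3 = 0.213 × 0.19 × 0.94 = 0.03804 m³/s
w_4 = (4.17 − 1.25)/2 = 1.46 m; q_4 = 0.247 × 0.31 × 1.46 = 0.1118 m³/s
w_5 = (4.82 − 2.39)/2 = 1.215 m; q_5 = 0.228 × 0.22 × 1.215 = 0.06094 m³/s
w_6 = (5.22 − 4.17)/2 = 0.525 m; q_6 = 0.178 × 0.20 × 0.525 = 0.01869 m³/s
w_7 = (6.03 − 4.82)/2 = 0.605 m; q_7 = 0.211 × 0.20 × 0.605 = 0.02553 m³/s
w_8 = (6.03 − 5.22)/2 = 0.405 m; q_8 = 0.106 × 0.08 × 0.405 = 0.003434 m³/s
Q = Σ qᵢ = 0.2847 m³/s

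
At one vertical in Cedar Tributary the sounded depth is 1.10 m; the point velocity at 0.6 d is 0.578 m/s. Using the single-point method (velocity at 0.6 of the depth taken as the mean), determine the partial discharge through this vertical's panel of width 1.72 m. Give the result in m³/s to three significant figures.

v̄ = v₀.₆ = 0.578 m/s
q = v̄ × d × w = 0.5780 × 1.10 × 1.72 = 1.094 m³/s

1.09 m³/s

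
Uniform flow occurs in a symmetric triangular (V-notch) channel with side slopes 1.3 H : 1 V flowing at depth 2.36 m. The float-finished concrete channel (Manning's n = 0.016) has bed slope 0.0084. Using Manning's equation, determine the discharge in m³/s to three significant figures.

39.7 m³/s

A = z·y² = 1.3×2.36² = 7.240 m²
P = 2y√(1+z²) = 2×2.36×√(1+1.3²) = 7.741 m
R = A/P = 7.240/7.741 = 0.9353 m
Q = (1/n)·A·R^(2/3)·S^(1/2) = (1/0.016) × 7.240 × 0.9353^(2/3) × 0.0084^(1/2) = 39.67 m³/s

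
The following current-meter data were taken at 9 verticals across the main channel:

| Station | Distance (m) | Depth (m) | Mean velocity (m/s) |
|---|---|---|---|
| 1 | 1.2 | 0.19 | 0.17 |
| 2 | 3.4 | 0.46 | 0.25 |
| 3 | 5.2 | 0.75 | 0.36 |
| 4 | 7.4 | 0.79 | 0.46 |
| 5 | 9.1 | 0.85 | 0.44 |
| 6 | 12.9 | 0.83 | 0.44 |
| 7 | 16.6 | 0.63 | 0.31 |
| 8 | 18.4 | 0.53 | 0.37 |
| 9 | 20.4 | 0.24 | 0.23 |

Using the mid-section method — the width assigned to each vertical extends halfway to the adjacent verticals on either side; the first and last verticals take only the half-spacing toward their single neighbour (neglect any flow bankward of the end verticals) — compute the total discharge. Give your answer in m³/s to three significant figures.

w_1 = (3.4 − 1.2)/2 = 1.1 m; q_1 = 0.17 × 0.19 × 1.1 = 0.03553 m³/s
w_2 = (5.2 − 1.2)/2 = 2 m; q_2 = 0.25 × 0.46 × 2 = 0.2300 m³/s
w_3 = (7.4 − 3.4)/2 = 2 m; q_3 = 0.36 × 0.75 × 2 = 0.5400 m³/s
w_4 = (9.1 − 5.2)/2 = 1.95 m; q_4 = 0.46 × 0.79 × 1.95 = 0.7086 m³/s
w_5 = (12.9 − 7.4)/2 = 2.75 m; q_5 = 0.44 × 0.85 × 2.75 = 1.029 m³/s
w_6 = (16.6 − 9.1)/2 = 3.75 m; q_6 = 0.44 × 0.83 × 3.75 = 1.370 m³/s
w_7 = (18.4 − 12.9)/2 = 2.75 m; q_7 = 0.31 × 0.63 × 2.75 = 0.5371 m³/s
w_8 = (20.4 − 16.6)/2 = 1.9 m; q_8 = 0.37 × 0.53 × 1.9 = 0.3726 m³/s
w_9 = (20.4 − 18.4)/2 = 1 m; q_9 = 0.23 × 0.24 × 1 = 0.05520 m³/s
Q = Σ qᵢ = 4.877 m³/s

4.88 m³/s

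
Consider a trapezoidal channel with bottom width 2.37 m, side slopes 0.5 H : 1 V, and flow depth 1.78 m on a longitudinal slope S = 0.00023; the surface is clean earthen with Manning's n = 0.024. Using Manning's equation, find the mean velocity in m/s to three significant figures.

0.595 m/s

A = (b + z·y)·y = (2.37 + 0.5×1.78)×1.78 = 5.803 m²
P = b + 2y√(1+z²) = 2.37 + 2×1.78×√(1+0.5²) = 6.350 m
R = A/P = 5.803/6.350 = 0.9138 m
Q = (1/n)·A·R^(2/3)·S^(1/2) = (1/0.024) × 5.803 × 0.9138^(2/3) × 0.00023^(1/2) = 3.453 m³/s
V = Q/A = 3.453/5.803 = 0.5950 m/s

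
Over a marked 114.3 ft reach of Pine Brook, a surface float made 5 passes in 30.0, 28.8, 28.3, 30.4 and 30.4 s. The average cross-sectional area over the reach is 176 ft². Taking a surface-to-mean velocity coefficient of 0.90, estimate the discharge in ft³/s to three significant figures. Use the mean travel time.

612 ft³/s

t̄ = (30.0 + 28.8 + 28.3 + 30.4 + 30.4) / 5 = 29.58 s
v_surface = L / t̄ = 114.3 / 29.58 = 3.864 ft/s
v_mean = 0.90 × 3.864 = 3.478 ft/s
Q = A × v_mean = 176 × 3.478 = 612.1 ft³/s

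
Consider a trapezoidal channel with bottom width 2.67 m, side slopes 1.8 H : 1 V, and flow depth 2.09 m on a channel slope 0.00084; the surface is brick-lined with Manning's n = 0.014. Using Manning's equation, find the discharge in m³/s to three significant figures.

31.3 m³/s

A = (b + z·y)·y = (2.67 + 1.8×2.09)×2.09 = 13.44 m²
P = b + 2y√(1+z²) = 2.67 + 2×2.09×√(1+1.8²) = 11.28 m
R = A/P = 13.44/11.28 = 1.192 m
Q = (1/n)·A·R^(2/3)·S^(1/2) = (1/0.014) × 13.44 × 1.192^(2/3) × 0.00084^(1/2) = 31.29 m³/s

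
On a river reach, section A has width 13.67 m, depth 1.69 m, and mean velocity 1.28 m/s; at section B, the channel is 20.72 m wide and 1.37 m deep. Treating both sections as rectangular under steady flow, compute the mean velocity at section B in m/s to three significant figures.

Q = A₁V₁ = (13.67×1.69) × 1.28 = 29.57 m³/s
A₂ = 20.72 × 1.37 = 28.39 m²
V₂ = Q/A₂ = 29.57/28.39 = 1.042 m/s

1.04 m/s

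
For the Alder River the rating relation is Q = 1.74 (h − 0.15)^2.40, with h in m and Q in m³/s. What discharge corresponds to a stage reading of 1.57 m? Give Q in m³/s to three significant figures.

4.04 m³/s

Q = 1.74 × (1.57 − 0.15)^2.40 = 1.74 × 1.42^2.40 = 4.037 m³/s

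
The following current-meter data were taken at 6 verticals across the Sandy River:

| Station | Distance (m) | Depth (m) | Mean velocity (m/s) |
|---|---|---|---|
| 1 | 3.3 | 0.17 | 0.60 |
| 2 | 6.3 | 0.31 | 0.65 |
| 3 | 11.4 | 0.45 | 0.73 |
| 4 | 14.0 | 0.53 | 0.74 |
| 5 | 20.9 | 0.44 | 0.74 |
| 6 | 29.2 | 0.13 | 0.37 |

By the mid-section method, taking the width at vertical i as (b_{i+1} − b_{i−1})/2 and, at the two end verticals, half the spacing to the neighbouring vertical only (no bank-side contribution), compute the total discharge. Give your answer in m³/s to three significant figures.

6.77 m³/s

w_1 = (6.3 − 3.3)/2 = 1.5 m; q_1 = 0.60 × 0.17 × 1.5 = 0.1530 m³/s
w_2 = (11.4 − 3.3)/2 = 4.05 m; q_2 = 0.65 × 0.31 × 4.05 = 0.8161 m³/s
w_3 = (14.0 − 6.3)/2 = 3.85 m; q_3 = 0.73 × 0.45 × 3.85 = 1.265 m³/s
w_4 = (20.9 − 11.4)/2 = 4.75 m; q_4 = 0.74 × 0.53 × 4.75 = 1.863 m³/s
w_5 = (29.2 − 14.0)/2 = 7.6 m; q_5 = 0.74 × 0.44 × 7.6 = 2.475 m³/s
w_6 = (29.2 − 20.9)/2 = 4.15 m; q_6 = 0.37 × 0.13 × 4.15 = 0.1996 m³/s
Q = Σ qᵢ = 6.771 m³/s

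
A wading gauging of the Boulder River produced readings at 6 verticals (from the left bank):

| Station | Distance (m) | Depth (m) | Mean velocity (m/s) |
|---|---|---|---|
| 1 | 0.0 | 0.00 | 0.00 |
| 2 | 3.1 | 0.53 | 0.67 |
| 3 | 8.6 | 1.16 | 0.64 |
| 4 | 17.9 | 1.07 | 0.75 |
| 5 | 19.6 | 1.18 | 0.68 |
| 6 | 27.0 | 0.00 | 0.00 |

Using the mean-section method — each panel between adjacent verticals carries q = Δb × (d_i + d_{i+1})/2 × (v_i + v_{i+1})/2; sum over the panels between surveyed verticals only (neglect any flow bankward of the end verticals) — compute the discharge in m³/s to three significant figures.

13.4 m³/s

Panel 1-2: Δb = 3.1 m, d̄ = (0.00+0.53)/2 = 0.265, v̄ = (0.00+0.67)/2 = 0.335 → q = 3.1×0.265×0.335 = 0.2752 m³/s
Panel 2-3: Δb = 5.5 m, d̄ = (0.53+1.16)/2 = 0.845, v̄ = (0.67+0.64)/2 = 0.655 → q = 5.5×0.845×0.655 = 3.044 m³/s
Panel 3-4: Δb = 9.3 m, d̄ = (1.16+1.07)/2 = 1.115, v̄ = (0.64+0.75)/2 = 0.695 → q = 9.3×1.115×0.695 = 7.207 m³/s
Panel 4-5: Δb = 1.7 m, d̄ = (1.07+1.18)/2 = 1.125, v̄ = (0.75+0.68)/2 = 0.715 → q = 1.7×1.125×0.715 = 1.367 m³/s
Panel 5-6: Δb = 7.4 m, d̄ = (1.18+0.00)/2 = 0.59, v̄ = (0.68+0.00)/2 = 0.34 → q = 7.4×0.59×0.34 = 1.484 m³/s
Q = Σ q = 13.38 m³/s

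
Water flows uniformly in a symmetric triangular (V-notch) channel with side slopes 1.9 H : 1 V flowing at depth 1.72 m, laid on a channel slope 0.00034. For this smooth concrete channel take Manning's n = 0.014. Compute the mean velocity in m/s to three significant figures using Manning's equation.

1.10 m/s

A = z·y² = 1.9×1.72² = 5.621 m²
P = 2y√(1+z²) = 2×1.72×√(1+1.9²) = 7.386 m
R = A/P = 5.621/7.386 = 0.7610 m
Q = (1/n)·A·R^(2/3)·S^(1/2) = (1/0.014) × 5.621 × 0.7610^(2/3) × 0.00034^(1/2) = 6.171 m³/s
V = Q/A = 6.171/5.621 = 1.098 m/s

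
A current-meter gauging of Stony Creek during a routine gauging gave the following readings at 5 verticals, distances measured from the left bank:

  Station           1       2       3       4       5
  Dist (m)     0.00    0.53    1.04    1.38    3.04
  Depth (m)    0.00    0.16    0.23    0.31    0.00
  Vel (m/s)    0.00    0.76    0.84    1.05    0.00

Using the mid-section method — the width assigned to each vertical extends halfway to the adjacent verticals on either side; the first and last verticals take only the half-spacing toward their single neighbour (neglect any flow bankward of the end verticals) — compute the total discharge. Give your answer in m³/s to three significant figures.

w_2 = (1.04 − 0.00)/2 = 0.52 m; q_2 = 0.76 × 0.16 × 0.52 = 0.06323 m³/s
w_3 = (1.38 − 0.53)/2 = 0.425 m; q_3 = 0.84 × 0.23 × 0.425 = 0.08211 m³/s
w_4 = (3.04 − 1.04)/2 = 1 m; q_4 = 1.05 × 0.31 × 1 = 0.3255 m³/s
Stations 1, 5 contribute zero (depth or velocity is 0).
Q = Σ qᵢ = 0.4708 m³/s

0.471 m³/s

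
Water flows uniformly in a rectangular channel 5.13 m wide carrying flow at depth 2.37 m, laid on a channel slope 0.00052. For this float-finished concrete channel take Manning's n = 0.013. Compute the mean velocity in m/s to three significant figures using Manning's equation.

A = b·y = 5.13 × 2.37 = 12.16 m²
P = b + 2y = 5.13 + 2×2.37 = 9.870 m
R = A/P = 12.16/9.870 = 1.232 m
Q = (1/n)·A·R^(2/3)·S^(1/2) = (1/0.013) × 12.16 × 1.232^(2/3) × 0.00052^(1/2) = 24.51 m³/s
V = Q/A = 24.51/12.16 = 2.016 m/s

2.02 m/s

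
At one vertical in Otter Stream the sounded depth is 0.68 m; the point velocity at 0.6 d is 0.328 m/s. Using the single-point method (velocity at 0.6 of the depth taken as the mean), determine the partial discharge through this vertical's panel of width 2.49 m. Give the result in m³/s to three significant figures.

v̄ = v₀.₆ = 0.328 m/s
q = v̄ × d × w = 0.3280 × 0.68 × 2.49 = 0.5554 m³/s

0.555 m³/s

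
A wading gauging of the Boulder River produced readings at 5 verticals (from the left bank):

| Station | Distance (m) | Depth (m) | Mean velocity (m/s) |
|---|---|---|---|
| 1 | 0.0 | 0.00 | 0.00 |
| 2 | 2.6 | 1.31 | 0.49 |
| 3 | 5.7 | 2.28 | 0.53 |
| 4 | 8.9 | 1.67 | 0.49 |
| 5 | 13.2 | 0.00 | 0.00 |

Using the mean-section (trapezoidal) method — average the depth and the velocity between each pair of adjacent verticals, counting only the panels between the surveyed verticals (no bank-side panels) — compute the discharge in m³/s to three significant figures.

7.36 m³/s

Panel 1-2: Δb = 2.6 m, d̄ = (0.00+1.31)/2 = 0.655, v̄ = (0.00+0.49)/2 = 0.245 → q = 2.6×0.655×0.245 = 0.4172 m³/s
Panel 2-3: Δb = 3.1 m, d̄ = (1.31+2.28)/2 = 1.795, v̄ = (0.49+0.53)/2 = 0.51 → q = 3.1×1.795×0.51 = 2.838 m³/s
Panel 3-4: Δb = 3.2 m, d̄ = (2.28+1.67)/2 = 1.975, v̄ = (0.53+0.49)/2 = 0.51 → q = 3.2×1.975×0.51 = 3.223 m³/s
Panel 4-5: Δb = 4.3 m, d̄ = (1.67+0.00)/2 = 0.835, v̄ = (0.49+0.00)/2 = 0.245 → q = 4.3×0.835×0.245 = 0.8797 m³/s
Q = Σ q = 7.358 m³/s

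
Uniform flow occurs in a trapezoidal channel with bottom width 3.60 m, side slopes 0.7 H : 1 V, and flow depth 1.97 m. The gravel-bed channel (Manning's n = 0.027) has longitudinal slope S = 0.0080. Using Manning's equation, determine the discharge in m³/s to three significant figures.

36.0 m³/s

A = (b + z·y)·y = (3.60 + 0.7×1.97)×1.97 = 9.809 m²
P = b + 2y√(1+z²) = 3.60 + 2×1.97×√(1+0.7²) = 8.409 m
R = A/P = 9.809/8.409 = 1.166 m
Q = (1/n)·A·R^(2/3)·S^(1/2) = (1/0.027) × 9.809 × 1.166^(2/3) × 0.0080^(1/2) = 36.00 m³/s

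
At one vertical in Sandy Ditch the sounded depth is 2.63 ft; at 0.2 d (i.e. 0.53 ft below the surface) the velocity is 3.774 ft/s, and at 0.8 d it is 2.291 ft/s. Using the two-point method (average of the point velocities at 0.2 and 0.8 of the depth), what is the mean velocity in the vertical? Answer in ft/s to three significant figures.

v̄ = (3.774 + 2.291) / 2 = 3.033 ft/s

3.03 ft/s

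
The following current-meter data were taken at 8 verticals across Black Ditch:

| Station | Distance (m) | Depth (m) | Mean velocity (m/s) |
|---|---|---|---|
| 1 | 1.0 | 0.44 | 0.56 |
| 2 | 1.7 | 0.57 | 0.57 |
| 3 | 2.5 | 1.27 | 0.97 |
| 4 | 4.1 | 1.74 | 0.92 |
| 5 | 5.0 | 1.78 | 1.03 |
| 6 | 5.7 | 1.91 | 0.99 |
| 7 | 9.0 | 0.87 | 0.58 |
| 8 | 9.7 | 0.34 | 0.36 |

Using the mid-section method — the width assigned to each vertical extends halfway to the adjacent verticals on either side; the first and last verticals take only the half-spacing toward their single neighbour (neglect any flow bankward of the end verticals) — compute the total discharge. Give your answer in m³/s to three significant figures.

10.1 m³/s

w_1 = (1.7 − 1.0)/2 = 0.35 m; q_1 = 0.56 × 0.44 × 0.35 = 0.08624 m³/s
w_2 = (2.5 − 1.0)/2 = 0.75 m; q_2 = 0.57 × 0.57 × 0.75 = 0.2437 m³/s
w_3 = (4.1 − 1.7)/2 = 1.2 m; q_3 = 0.97 × 1.27 × 1.2 = 1.478 m³/s
w_4 = (5.0 − 2.5)/2 = 1.25 m; q_4 = 0.92 × 1.74 × 1.25 = 2.001 m³/s
w_5 = (5.7 − 4.1)/2 = 0.8 m; q_5 = 1.03 × 1.78 × 0.8 = 1.467 m³/s
w_6 = (9.0 − 5.0)/2 = 2 m; q_6 = 0.99 × 1.91 × 2 = 3.782 m³/s
w_7 = (9.7 − 5.7)/2 = 2 m; q_7 = 0.58 × 0.87 × 2 = 1.009 m³/s
w_8 = (9.7 − 9.0)/2 = 0.35 m; q_8 = 0.36 × 0.34 × 0.35 = 0.04284 m³/s
Q = Σ qᵢ = 10.11 m³/s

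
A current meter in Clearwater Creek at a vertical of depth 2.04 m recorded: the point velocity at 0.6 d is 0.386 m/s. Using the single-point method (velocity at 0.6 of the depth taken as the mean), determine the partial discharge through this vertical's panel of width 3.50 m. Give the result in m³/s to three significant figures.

2.76 m³/s

v̄ = v₀.₆ = 0.386 m/s
q = v̄ × d × w = 0.3860 × 2.04 × 3.50 = 2.756 m³/s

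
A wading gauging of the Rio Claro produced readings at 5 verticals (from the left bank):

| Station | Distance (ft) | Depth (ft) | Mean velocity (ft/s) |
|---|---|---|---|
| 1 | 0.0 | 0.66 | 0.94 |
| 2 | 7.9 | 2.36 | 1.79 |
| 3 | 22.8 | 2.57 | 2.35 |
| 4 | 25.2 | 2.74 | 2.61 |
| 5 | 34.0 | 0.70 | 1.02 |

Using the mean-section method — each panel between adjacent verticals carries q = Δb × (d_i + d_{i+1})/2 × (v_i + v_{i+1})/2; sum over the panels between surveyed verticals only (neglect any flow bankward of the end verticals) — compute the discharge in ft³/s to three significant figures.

Panel 1-2: Δb = 7.9 ft, d̄ = (0.66+2.36)/2 = 1.51, v̄ = (0.94+1.79)/2 = 1.365 → q = 7.9×1.51×1.365 = 16.28 ft³/s
Panel 2-3: Δb = 14.9 ft, d̄ = (2.36+2.57)/2 = 2.465, v̄ = (1.79+2.35)/2 = 2.07 → q = 14.9×2.465×2.07 = 76.03 ft³/s
Panel 3-4: Δb = 2.4 ft, d̄ = (2.57+2.74)/2 = 2.655, v̄ = (2.35+2.61)/2 = 2.48 → q = 2.4×2.655×2.48 = 15.80 ft³/s
Panel 4-5: Δb = 8.8 ft, d̄ = (2.74+0.70)/2 = 1.72, v̄ = (2.61+1.02)/2 = 1.815 → q = 8.8×1.72×1.815 = 27.47 ft³/s
Q = Σ q = 135.6 ft³/s

136 ft³/s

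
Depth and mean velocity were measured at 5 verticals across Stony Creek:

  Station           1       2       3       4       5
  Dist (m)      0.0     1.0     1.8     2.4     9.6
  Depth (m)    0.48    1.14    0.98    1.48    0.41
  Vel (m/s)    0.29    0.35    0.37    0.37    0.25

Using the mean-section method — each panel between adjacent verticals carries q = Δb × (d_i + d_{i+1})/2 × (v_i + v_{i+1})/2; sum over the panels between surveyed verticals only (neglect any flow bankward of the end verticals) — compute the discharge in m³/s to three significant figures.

2.95 m³/s

Panel 1-2: Δb = 1 m, d̄ = (0.48+1.14)/2 = 0.81, v̄ = (0.29+0.35)/2 = 0.32 → q = 1×0.81×0.32 = 0.2592 m³/s
Panel 2-3: Δb = 0.8 m, d̄ = (1.14+0.98)/2 = 1.06, v̄ = (0.35+0.37)/2 = 0.36 → q = 0.8×1.06×0.36 = 0.3053 m³/s
Panel 3-4: Δb = 0.6 m, d̄ = (0.98+1.48)/2 = 1.23, v̄ = (0.37+0.37)/2 = 0.37 → q = 0.6×1.23×0.37 = 0.2731 m³/s
Panel 4-5: Δb = 7.2 m, d̄ = (1.48+0.41)/2 = 0.945, v̄ = (0.37+0.25)/2 = 0.31 → q = 7.2×0.945×0.31 = 2.109 m³/s
Q = Σ q = 2.947 m³/s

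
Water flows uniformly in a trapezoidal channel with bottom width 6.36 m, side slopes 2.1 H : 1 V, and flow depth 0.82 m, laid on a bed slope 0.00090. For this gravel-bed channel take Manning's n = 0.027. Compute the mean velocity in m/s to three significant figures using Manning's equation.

A = (b + z·y)·y = (6.36 + 2.1×0.82)×0.82 = 6.627 m²
P = b + 2y√(1+z²) = 6.36 + 2×0.82×√(1+2.1²) = 10.17 m
R = A/P = 6.627/10.17 = 0.6514 m
Q = (1/n)·A·R^(2/3)·S^(1/2) = (1/0.027) × 6.627 × 0.6514^(2/3) × 0.00090^(1/2) = 5.533 m³/s
V = Q/A = 5.533/6.627 = 0.8349 m/s

0.835 m/s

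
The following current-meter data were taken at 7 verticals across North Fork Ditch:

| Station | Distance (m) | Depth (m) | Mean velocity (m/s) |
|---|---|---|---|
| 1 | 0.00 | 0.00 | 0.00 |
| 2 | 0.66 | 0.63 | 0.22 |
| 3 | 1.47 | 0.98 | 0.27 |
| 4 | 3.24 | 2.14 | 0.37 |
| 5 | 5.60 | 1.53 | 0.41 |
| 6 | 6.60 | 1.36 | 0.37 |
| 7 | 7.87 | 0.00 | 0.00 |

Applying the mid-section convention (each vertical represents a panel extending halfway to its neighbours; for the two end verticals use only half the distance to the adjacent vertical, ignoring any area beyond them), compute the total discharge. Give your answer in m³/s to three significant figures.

3.70 m³/s

w_2 = (1.47 − 0.00)/2 = 0.735 m; q_2 = 0.22 × 0.63 × 0.735 = 0.1019 m³/s
w_3 = (3.24 − 0.66)/2 = 1.29 m; q_3 = 0.27 × 0.98 × 1.29 = 0.3413 m³/s
w_4 = (5.60 − 1.47)/2 = 2.065 m; q_4 = 0.37 × 2.14 × 2.065 = 1.635 m³/s
w_5 = (6.60 − 3.24)/2 = 1.68 m; q_5 = 0.41 × 1.53 × 1.68 = 1.054 m³/s
w_6 = (7.87 − 5.60)/2 = 1.135 m; q_6 = 0.37 × 1.36 × 1.135 = 0.5711 m³/s
Stations 1, 7 contribute zero (depth or velocity is 0).
Q = Σ qᵢ = 3.703 m³/s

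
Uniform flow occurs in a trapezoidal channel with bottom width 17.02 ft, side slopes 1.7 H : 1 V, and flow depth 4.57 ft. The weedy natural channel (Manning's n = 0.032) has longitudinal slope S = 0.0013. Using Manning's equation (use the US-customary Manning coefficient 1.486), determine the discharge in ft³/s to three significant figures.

415 ft³/s

A = (b + z·y)·y = (17.02 + 1.7×4.57)×4.57 = 113.3 ft²
P = b + 2y√(1+z²) = 17.02 + 2×4.57×√(1+1.7²) = 35.05 ft
R = A/P = 113.3/35.05 = 3.232 ft
Q = (1.486/n)·A·R^(2/3)·S^(1/2) = (1.486/0.032) × 113.3 × 3.232^(2/3) × 0.0013^(1/2) = 414.7 ft³/s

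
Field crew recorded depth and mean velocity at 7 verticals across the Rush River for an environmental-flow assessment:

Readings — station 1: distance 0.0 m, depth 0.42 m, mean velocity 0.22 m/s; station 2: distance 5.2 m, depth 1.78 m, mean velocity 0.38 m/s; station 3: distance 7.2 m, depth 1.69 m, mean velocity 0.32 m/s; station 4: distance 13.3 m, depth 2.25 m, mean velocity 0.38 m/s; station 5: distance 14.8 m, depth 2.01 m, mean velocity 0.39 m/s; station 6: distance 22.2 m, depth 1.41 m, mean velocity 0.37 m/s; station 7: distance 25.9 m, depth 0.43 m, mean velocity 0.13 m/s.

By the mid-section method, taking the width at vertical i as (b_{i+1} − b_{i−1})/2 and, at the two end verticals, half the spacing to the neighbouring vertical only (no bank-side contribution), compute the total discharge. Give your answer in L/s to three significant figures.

w_1 = (5.2 − 0.0)/2 = 2.6 m; q_1 = 0.22 × 0.42 × 2.6 = 0.2402 m³/s
w_2 = (7.2 − 0.0)/2 = 3.6 m; q_2 = 0.38 × 1.78 × 3.6 = 2.435 m³/s
w_3 = (13.3 − 5.2)/2 = 4.05 m; q_3 = 0.32 × 1.69 × 4.05 = 2.190 m³/s
w_4 = (14.8 − 7.2)/2 = 3.8 m; q_4 = 0.38 × 2.25 × 3.8 = 3.249 m³/s
w_5 = (22.2 − 13.3)/2 = 4.45 m; q_5 = 0.39 × 2.01 × 4.45 = 3.488 m³/s
w_6 = (25.9 − 14.8)/2 = 5.55 m; q_6 = 0.37 × 1.41 × 5.55 = 2.895 m³/s
w_7 = (25.9 − 22.2)/2 = 1.85 m; q_7 = 0.13 × 0.43 × 1.85 = 0.1034 m³/s
Q = Σ qᵢ = 14.60 m³/s
= 14.60 × 1000 = 14600 L/s

14600 L/s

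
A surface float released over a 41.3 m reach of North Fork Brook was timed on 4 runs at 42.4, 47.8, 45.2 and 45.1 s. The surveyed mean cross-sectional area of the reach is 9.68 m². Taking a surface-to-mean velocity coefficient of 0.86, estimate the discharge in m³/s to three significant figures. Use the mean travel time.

t̄ = (42.4 + 47.8 + 45.2 + 45.1) / 4 = 45.125 s
v_surface = L / t̄ = 41.3 / 45.125 = 0.9152 m/s
v_mean = 0.86 × 0.9152 = 0.7871 m/s
Q = A × v_mean = 9.68 × 0.7871 = 7.619 m³/s

7.62 m³/s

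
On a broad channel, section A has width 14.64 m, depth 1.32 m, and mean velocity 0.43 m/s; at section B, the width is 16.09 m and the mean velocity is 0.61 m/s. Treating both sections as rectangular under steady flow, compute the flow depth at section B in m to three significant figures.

Q = A₁V₁ = (14.64×1.32) × 0.43 = 8.310 m³/s
d₂ = Q/(b₂ V₂) = 8.310/(16.09×0.61) = 0.8466 m

0.847 m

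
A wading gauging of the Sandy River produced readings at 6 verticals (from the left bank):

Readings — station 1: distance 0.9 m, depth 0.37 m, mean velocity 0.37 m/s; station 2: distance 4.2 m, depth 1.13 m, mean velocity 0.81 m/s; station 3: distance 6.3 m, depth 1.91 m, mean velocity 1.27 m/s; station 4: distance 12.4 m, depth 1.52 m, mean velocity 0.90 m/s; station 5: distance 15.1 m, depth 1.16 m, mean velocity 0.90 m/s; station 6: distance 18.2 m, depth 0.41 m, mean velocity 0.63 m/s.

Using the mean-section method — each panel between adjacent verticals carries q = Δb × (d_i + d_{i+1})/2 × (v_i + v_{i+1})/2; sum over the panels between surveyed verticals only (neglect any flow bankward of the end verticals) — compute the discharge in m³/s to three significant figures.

Panel 1-2: Δb = 3.3 m, d̄ = (0.37+1.13)/2 = 0.75, v̄ = (0.37+0.81)/2 = 0.59 → q = 3.3×0.75×0.59 = 1.460 m³/s
Panel 2-3: Δb = 2.1 m, d̄ = (1.13+1.91)/2 = 1.52, v̄ = (0.81+1.27)/2 = 1.04 → q = 2.1×1.52×1.04 = 3.320 m³/s
Panel 3-4: Δb = 6.1 m, d̄ = (1.91+1.52)/2 = 1.715, v̄ = (1.27+0.90)/2 = 1.085 → q = 6.1×1.715×1.085 = 11.35 m³/s
Panel 4-5: Δb = 2.7 m, d̄ = (1.52+1.16)/2 = 1.34, v̄ = (0.90+0.90)/2 = 0.9 → q = 2.7×1.34×0.9 = 3.256 m³/s
Panel 5-6: Δb = 3.1 m, d̄ = (1.16+0.41)/2 = 0.785, v̄ = (0.90+0.63)/2 = 0.765 → q = 3.1×0.785×0.765 = 1.862 m³/s
Q = Σ q = 21.25 m³/s

21.2 m³/s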